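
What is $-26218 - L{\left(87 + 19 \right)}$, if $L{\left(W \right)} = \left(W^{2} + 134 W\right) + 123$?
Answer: $-51781$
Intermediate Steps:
$L{\left(W \right)} = 123 + W^{2} + 134 W$
$-26218 - L{\left(87 + 19 \right)} = -26218 - \left(123 + \left(87 + 19\right)^{2} + 134 \left(87 + 19\right)\right) = -26218 - \left(123 + 106^{2} + 134 \cdot 106\right) = -26218 - \left(123 + 11236 + 14204\right) = -26218 - 25563 = -51781$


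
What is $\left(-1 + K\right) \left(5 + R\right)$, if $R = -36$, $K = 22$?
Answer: $-651$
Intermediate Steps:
$\left(-1 + K\right) \left(5 + R\right) = \left(-1 + 22\right) \left(5 - 36\right) = 21 \left(-31\right) = -651$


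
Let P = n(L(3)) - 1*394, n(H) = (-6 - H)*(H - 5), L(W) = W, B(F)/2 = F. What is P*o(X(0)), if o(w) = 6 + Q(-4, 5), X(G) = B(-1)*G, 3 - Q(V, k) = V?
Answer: -4888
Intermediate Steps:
Q(V, k) = 3 - V
B(F) = 2*F
n(H) = (-6 - H)*(-5 + H)
X(G) = -2*G (X(G) = (2*(-1))*G = -2*G)
o(w) = 13 (o(w) = 6 + (3 - 1*(-4)) = 6 + (3 + 4) = 6 + 7 = 13)
P = -376 (P = (30 - 1*3 - 1*3**2) - 1*394 = (30 - 3 - 1*9) - 394 = (30 - 3 - 9) - 394 = 18 - 394 = -376)
P*o(X(0)) = -376*13 = -4888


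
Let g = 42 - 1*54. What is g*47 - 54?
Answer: -618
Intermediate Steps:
g = -12 (g = 42 - 54 = -12)
g*47 - 54 = -12*47 - 54 = -564 - 54 = -618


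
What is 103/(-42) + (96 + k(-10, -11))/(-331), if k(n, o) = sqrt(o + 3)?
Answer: -38125/13902 - 2*I*sqrt(2)/331 ≈ -2.7424 - 0.0085451*I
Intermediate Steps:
k(n, o) = sqrt(3 + o)
103/(-42) + (96 + k(-10, -11))/(-331) = 103/(-42) + (96 + sqrt(3 - 11))/(-331) = 103*(-1/42) + (96 + sqrt(-8))*(-1/331) = -103/42 + (96 + 2*I*sqrt(2))*(-1/331) = -103/42 + (-96/331 - 2*I*sqrt(2)/331) = -38125/13902 - 2*I*sqrt(2)/331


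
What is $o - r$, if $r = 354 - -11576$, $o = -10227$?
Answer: $-22157$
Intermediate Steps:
$r = 11930$ ($r = 354 + 11576 = 11930$)
$o - r = -10227 - 11930 = -22157$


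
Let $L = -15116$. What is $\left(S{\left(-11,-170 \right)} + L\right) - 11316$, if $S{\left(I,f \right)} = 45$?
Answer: $-26387$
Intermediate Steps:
$\left(S{\left(-11,-170 \right)} + L\right) - 11316 = \left(45 - 15116\right) - 11316 = -15071 - 11316 = -26387$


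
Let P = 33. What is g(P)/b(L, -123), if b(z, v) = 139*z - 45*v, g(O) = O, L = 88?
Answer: 33/17767 ≈ 0.0018574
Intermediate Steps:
b(z, v) = -45*v + 139*z
g(P)/b(L, -123) = 33/(-45*(-123) + 139*88) = 33/(5535 + 12232) = 33/17767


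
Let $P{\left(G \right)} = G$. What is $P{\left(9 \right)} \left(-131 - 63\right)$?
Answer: $-1746$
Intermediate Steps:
$P{\left(9 \right)} \left(-131 - 63\right) = 9 \left(-131 - 63\right) = 9 \left(-194\right) = -1746$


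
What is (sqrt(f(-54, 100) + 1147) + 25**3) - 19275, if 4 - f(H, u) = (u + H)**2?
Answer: -3650 + I*sqrt(965) ≈ -3650.0 + 31.064*I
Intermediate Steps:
f(H, u) = 4 - (H + u)**2 (f(H, u) = 4 - (u + H)**2 = 4 - (H + u)**2)
(sqrt(f(-54, 100) + 1147) + 25**3) - 19275 = (sqrt((4 - (-54 + 100)**2) + 1147) + 25**3) - 19275 = (sqrt((4 - 1*46**2) + 1147) + 15625) - 19275 = (sqrt((4 - 1*2116) + 1147) + 15625) - 19275 = (sqrt((4 - 2116) + 1147) + 15625) - 19275 = (sqrt(-2112 + 1147) + 15625) - 19275 = (sqrt(-965) + 15625) - 19275 = (I*sqrt(965) + 15625) - 19275 = (15625 + I*sqrt(965)) - 19275 = -3650 + I*sqrt(965)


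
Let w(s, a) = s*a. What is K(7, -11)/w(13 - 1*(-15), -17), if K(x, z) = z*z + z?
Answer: -55/238 ≈ -0.23109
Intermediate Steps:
K(x, z) = z + z² (K(x, z) = z² + z = z + z²)
w(s, a) = a*s
K(7, -11)/w(13 - 1*(-15), -17) = (-11*(1 - 11))/((-17*(13 - 1*(-15)))) = (-11*(-10))/((-17*(13 + 15))) = 110/((-17*28)) = 110/(-476) = 110*(-1/476) = -55/238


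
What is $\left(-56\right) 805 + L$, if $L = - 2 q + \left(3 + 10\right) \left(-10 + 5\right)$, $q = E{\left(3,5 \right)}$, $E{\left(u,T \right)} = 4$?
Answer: $-45153$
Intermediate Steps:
$q = 4$
$L = -73$ ($L = \left(-2\right) 4 + \left(3 + 10\right) \left(-10 + 5\right) = -8 + 13 \left(-5\right) = -8 - 65 = -73$)
$\left(-56\right) 805 + L = \left(-56\right) 805 - 73 = -45080 - 73 = -45153$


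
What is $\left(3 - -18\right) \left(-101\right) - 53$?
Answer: $-2174$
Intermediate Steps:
$\left(3 - -18\right) \left(-101\right) - 53 = \left(3 + 18\right) \left(-101\right) - 53 = 21 \left(-101\right) - 53 = -2121 - 53 = -2174$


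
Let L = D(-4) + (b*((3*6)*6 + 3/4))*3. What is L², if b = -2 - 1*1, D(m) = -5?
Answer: 15484225/16 ≈ 9.6776e+5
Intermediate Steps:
b = -3 (b = -2 - 1 = -3)
L = -3935/4 (L = -5 - 3*((3*6)*6 + 3/4)*3 = -5 - 3*(18*6 + 3*(¼))*3 = -5 - 3*(108 + ¾)*3 = -5 - 3*435/4*3 = -5 - 1305/4*3 = -5 - 3915/4 = -3935/4 ≈ -983.75)
L² = (-3935/4)² = 15484225/16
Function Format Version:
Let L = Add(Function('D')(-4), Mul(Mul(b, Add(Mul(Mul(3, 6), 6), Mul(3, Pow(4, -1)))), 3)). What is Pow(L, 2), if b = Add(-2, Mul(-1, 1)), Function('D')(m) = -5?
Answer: Rational(15484225, 16) ≈ 9.6776e+5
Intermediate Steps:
b = -3 (b = Add(-2, -1) = -3)
L = Rational(-3935, 4) (L = Add(-5, Mul(Mul(-3, Add(Mul(Mul(3, 6), 6), Mul(3, Pow(4, -1)))), 3)) = Add(-5, Mul(Mul(-3, Add(Mul(18, 6), Mul(3, Rational(1, 4)))), 3)) = Add(-5, Mul(Mul(-3, Add(108, Rational(3, 4))), 3)) = Add(-5, Mul(Mul(-3, Rational(435, 4)), 3)) = Add(-5, Mul(Rational(-1305, 4), 3)) = Add(-5, Rational(-3915, 4)) = Rational(-3935, 4) ≈ -983.75)
Pow(L, 2) = Pow(Rational(-3935, 4), 2) = Rational(15484225, 16)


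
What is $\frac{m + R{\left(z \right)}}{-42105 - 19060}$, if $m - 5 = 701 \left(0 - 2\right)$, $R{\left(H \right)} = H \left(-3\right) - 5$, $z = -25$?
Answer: $\frac{1327}{61165} \approx 0.021695$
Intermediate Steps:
$R{\left(H \right)} = -5 - 3 H$ ($R{\left(H \right)} = - 3 H - 5 = -5 - 3 H$)
$m = -1397$ ($m = 5 + 701 \left(0 - 2\right) = 5 + 701 \left(-2\right) = 5 - 1402 = -1397$)
$\frac{m + R{\left(z \right)}}{-42105 - 19060} = \frac{-1397 - -70}{-42105 - 19060} = \frac{-1397 + \left(-5 + 75\right)}{-61165} = \left(-1397 + 70\right) \left(- \frac{1}{61165}\right) = \left(-1327\right) \left(- \frac{1}{61165}\right) = \frac{1327}{61165}$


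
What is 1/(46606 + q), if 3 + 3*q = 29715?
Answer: 1/56510 ≈ 1.7696e-5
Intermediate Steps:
q = 9904 (q = -1 + (1/3)*29715 = -1 + 9905 = 9904)
1/(46606 + q) = 1/(46606 + 9904) = 1/56510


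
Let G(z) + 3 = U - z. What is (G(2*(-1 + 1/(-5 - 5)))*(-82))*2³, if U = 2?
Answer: -3936/5 ≈ -787.20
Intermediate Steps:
G(z) = -1 - z (G(z) = -3 + (2 - z) = -1 - z)
(G(2*(-1 + 1/(-5 - 5)))*(-82))*2³ = ((-1 - 2*(-1 + 1/(-5 - 5)))*(-82))*2³ = ((-1 - 2*(-1 + 1/(-10)))*(-82))*8 = ((-1 - 2*(-1 - ⅒))*(-82))*8 = ((-1 - 2*(-11)/10)*(-82))*8 = ((-1 - 1*(-11/5))*(-82))*8 = ((-1 + 11/5)*(-82))*8 = ((6/5)*(-82))*8 = -492/5*8 = -3936/5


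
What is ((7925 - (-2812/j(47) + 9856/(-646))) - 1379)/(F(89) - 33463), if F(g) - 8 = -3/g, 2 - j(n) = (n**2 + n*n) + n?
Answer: -420857198819/2146104632201 ≈ -0.19610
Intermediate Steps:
j(n) = 2 - n - 2*n**2 (j(n) = 2 - ((n**2 + n*n) + n) = 2 - ((n**2 + n**2) + n) = 2 - (2*n**2 + n) = 2 - (n + 2*n**2) = 2 + (-n - 2*n**2) = 2 - n - 2*n**2)
F(g) = 8 - 3/g
((7925 - (-2812/j(47) + 9856/(-646))) - 1379)/(F(89) - 33463) = ((7925 - (-2812/(2 - 1*47 - 2*47**2) + 9856/(-646))) - 1379)/((8 - 3/89) - 33463) = ((7925 - (-2812/(2 - 47 - 2*2209) + 9856*(-1/646))) - 1379)/((8 - 3*1/89) - 33463) = ((7925 - (-2812/(2 - 47 - 4418) - 4928/323)) - 1379)/((8 - 3/89) - 33463) = ((7925 - (-2812/(-4463) - 4928/323)) - 1379)/(709/89 - 33463) = ((7925 - (-2812*(-1/4463) - 4928/323)) - 1379)/(-2977498/89) = ((7925 - (2812/4463 - 4928/323)) - 1379)*(-89/2977498) = ((7925 - 1*(-21085388/1441549)) - 1379)*(-89/2977498) = ((7925 + 21085388/1441549) - 1379)*(-89/2977498) = (11445361213/1441549 - 1379)*(-89/2977498) = (9457465142/1441549)*(-89/2977498) = -420857198819/2146104632201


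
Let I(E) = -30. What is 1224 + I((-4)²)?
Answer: 1194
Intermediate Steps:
1224 + I((-4)²) = 1224 - 30 = 1194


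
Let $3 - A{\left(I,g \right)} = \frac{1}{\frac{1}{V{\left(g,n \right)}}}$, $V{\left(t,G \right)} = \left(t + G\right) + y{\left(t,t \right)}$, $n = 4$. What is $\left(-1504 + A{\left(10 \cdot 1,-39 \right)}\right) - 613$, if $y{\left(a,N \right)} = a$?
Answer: $-2040$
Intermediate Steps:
$V{\left(t,G \right)} = G + 2 t$ ($V{\left(t,G \right)} = \left(t + G\right) + t = \left(G + t\right) + t = G + 2 t$)
$A{\left(I,g \right)} = -1 - 2 g$ ($A{\left(I,g \right)} = 3 - \frac{1}{\frac{1}{4 + 2 g}} = 3 - \left(4 + 2 g\right) = -1 - 2 g$)
$\left(-1504 + A{\left(10 \cdot 1,-39 \right)}\right) - 613 = \left(-1504 - -77\right) - 613 = \left(-1504 + \left(-1 + 78\right)\right) - 613 = \left(-1504 + 77\right) - 613 = -1427 - 613 = -2040$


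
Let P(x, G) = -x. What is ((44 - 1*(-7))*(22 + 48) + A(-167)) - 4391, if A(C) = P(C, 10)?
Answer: -654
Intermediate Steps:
A(C) = -C
((44 - 1*(-7))*(22 + 48) + A(-167)) - 4391 = ((44 - 1*(-7))*(22 + 48) - 1*(-167)) - 4391 = ((44 + 7)*70 + 167) - 4391 = (51*70 + 167) - 4391 = (3570 + 167) - 4391 = 3737 - 4391 = -654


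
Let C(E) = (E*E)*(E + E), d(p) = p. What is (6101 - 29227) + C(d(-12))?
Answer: -26582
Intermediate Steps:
C(E) = 2*E³ (C(E) = E²*(2*E) = 2*E³)
(6101 - 29227) + C(d(-12)) = (6101 - 29227) + 2*(-12)³ = -23126 + 2*(-1728) = -23126 - 3456 = -26582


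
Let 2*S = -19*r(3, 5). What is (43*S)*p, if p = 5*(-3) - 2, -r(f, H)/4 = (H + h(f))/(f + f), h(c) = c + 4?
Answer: -55556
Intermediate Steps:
h(c) = 4 + c
r(f, H) = -2*(4 + H + f)/f (r(f, H) = -4*(H + (4 + f))/(f + f) = -4*(4 + H + f)/(2*f) = -4*(4 + H + f)*1/(2*f) = -2*(4 + H + f)/f)
S = 76 (S = (-38*(-4 - 1*5 - 1*3)/3)/2 = (-38*(-4 - 5 - 3)/3)/2 = (-38*(-12)/3)/2 = (-19*(-8))/2 = (½)*152 = 76)
p = -17 (p = -15 - 2 = -17)
(43*S)*p = (43*76)*(-17) = 3268*(-17) = -55556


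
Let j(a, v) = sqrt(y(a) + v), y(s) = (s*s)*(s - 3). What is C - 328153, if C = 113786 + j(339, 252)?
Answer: -214367 + 6*sqrt(1072603) ≈ -2.0815e+5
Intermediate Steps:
y(s) = s**2*(-3 + s)
j(a, v) = sqrt(v + a**2*(-3 + a)) (j(a, v) = sqrt(a**2*(-3 + a) + v) = sqrt(v + a**2*(-3 + a)))
C = 113786 + 6*sqrt(1072603) (C = 113786 + sqrt(252 + 339**2*(-3 + 339)) = 113786 + sqrt(252 + 114921*336) = 113786 + sqrt(252 + 38613456) = 113786 + sqrt(38613708) = 113786 + 6*sqrt(1072603) ≈ 1.2000e+5)
C - 328153 = (113786 + 6*sqrt(1072603)) - 328153 = -214367 + 6*sqrt(1072603)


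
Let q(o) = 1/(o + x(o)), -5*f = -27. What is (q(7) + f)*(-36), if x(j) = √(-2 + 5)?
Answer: -22986/115 + 18*√3/23 ≈ -198.52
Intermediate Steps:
f = 27/5 (f = -⅕*(-27) = 27/5 ≈ 5.4000)
x(j) = √3
q(o) = 1/(o + √3)
(q(7) + f)*(-36) = (1/(7 + √3) + 27/5)*(-36) = (27/5 + 1/(7 + √3))*(-36) = -972/5 - 36/(7 + √3)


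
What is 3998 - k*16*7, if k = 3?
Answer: 3662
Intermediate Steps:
3998 - k*16*7 = 3998 - 3*16*7 = 3998 - 48*7 = 3998 - 1*336 = 3998 - 336 = 3662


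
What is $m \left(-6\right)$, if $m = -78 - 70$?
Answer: $888$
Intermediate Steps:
$m = -148$
$m \left(-6\right) = \left(-148\right) \left(-6\right) = 888$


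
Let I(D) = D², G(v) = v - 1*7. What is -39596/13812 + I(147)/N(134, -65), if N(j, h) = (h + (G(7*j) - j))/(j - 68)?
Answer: 819566969/421266 ≈ 1945.5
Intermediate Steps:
G(v) = -7 + v (G(v) = v - 7 = -7 + v)
N(j, h) = (-7 + h + 6*j)/(-68 + j) (N(j, h) = (h + ((-7 + 7*j) - j))/(j - 68) = (h + (-7 + 6*j))/(-68 + j) = (-7 + h + 6*j)/(-68 + j))
-39596/13812 + I(147)/N(134, -65) = -39596/13812 + 147²/(((-7 - 65 + 6*134)/(-68 + 134))) = -39596*1/13812 + 21609/(((-7 - 65 + 804)/66)) = -9899/3453 + 21609/(((1/66)*732)) = -9899/3453 + 21609/(122/11) = -9899/3453 + 21609*(11/122) = -9899/3453 + 237699/122 = 819566969/421266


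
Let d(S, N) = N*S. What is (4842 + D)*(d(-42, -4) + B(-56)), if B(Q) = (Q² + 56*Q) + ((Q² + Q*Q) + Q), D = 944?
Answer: 36937824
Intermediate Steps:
B(Q) = 3*Q² + 57*Q (B(Q) = (Q² + 56*Q) + ((Q² + Q²) + Q) = (Q² + 56*Q) + (2*Q² + Q) = (Q² + 56*Q) + (Q + 2*Q²) = 3*Q² + 57*Q)
(4842 + D)*(d(-42, -4) + B(-56)) = (4842 + 944)*(-4*(-42) + 3*(-56)*(19 - 56)) = 5786*(168 + 3*(-56)*(-37)) = 5786*(168 + 6216) = 5786*6384 = 36937824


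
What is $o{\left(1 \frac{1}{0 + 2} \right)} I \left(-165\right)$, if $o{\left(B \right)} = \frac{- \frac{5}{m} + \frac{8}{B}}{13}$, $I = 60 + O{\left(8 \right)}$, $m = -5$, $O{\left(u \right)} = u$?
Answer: $- \frac{190740}{13} \approx -14672.0$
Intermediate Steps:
$I = 68$ ($I = 60 + 8 = 68$)
$o{\left(B \right)} = \frac{1}{13} + \frac{8}{13 B}$ ($o{\left(B \right)} = \frac{- \frac{5}{-5} + \frac{8}{B}}{13} = \left(\left(-5\right) \left(- \frac{1}{5}\right) + \frac{8}{B}\right) \frac{1}{13} = \left(1 + \frac{8}{B}\right) \frac{1}{13} = \frac{1}{13} + \frac{8}{13 B}$)
$o{\left(1 \frac{1}{0 + 2} \right)} I \left(-165\right) = \frac{8 + 1 \frac{1}{0 + 2}}{13 \cdot 1 \frac{1}{0 + 2}} \cdot 68 \left(-165\right) = \frac{8 + 1 \cdot \frac{1}{2}}{13 \cdot 1 \cdot \frac{1}{2}} \cdot 68 \left(-165\right) = \frac{\frac{1}{\frac{1}{2}} \left(8 + \frac{1}{2}\right)}{13} \cdot 68 \left(-165\right) = \frac{1}{13} \cdot 2 \cdot \frac{17}{2} \cdot 68 \left(-165\right) = \frac{17}{13} \cdot 68 \left(-165\right) = \frac{1156}{13} \left(-165\right) = - \frac{190740}{13}$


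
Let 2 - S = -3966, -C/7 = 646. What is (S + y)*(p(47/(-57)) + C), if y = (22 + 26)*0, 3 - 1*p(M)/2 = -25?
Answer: -17721088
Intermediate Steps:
C = -4522 (C = -7*646 = -4522)
p(M) = 56 (p(M) = 6 - 2*(-25) = 6 + 50 = 56)
S = 3968 (S = 2 - 1*(-3966) = 2 + 3966 = 3968)
y = 0 (y = 48*0 = 0)
(S + y)*(p(47/(-57)) + C) = (3968 + 0)*(56 - 4522) = 3968*(-4466) = -17721088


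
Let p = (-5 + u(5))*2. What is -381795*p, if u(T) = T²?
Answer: -15271800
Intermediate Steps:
p = 40 (p = (-5 + 5²)*2 = (-5 + 25)*2 = 20*2 = 40)
-381795*p = -381795*40 = -15271800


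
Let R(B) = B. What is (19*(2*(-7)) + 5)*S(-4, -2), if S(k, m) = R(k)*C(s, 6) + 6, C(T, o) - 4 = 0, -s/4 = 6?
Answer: 2610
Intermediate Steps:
s = -24 (s = -4*6 = -24)
C(T, o) = 4 (C(T, o) = 4 + 0 = 4)
S(k, m) = 6 + 4*k (S(k, m) = k*4 + 6 = 4*k + 6 = 6 + 4*k)
(19*(2*(-7)) + 5)*S(-4, -2) = (19*(2*(-7)) + 5)*(6 + 4*(-4)) = (19*(-14) + 5)*(6 - 16) = (-266 + 5)*(-10) = -261*(-10) = 2610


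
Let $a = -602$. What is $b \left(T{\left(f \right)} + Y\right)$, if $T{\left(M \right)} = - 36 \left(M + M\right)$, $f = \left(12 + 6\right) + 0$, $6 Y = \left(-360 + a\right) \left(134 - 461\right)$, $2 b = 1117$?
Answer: $\frac{57115561}{2} \approx 2.8558 \cdot 10^{7}$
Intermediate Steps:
$b = \frac{1117}{2}$ ($b = \frac{1}{2} \cdot 1117 = \frac{1117}{2} \approx 558.5$)
$Y = 52429$ ($Y = \frac{\left(-360 - 602\right) \left(134 - 461\right)}{6} = \frac{\left(-962\right) \left(-327\right)}{6} = \frac{1}{6} \cdot 314574 = 52429$)
$f = 18$ ($f = 18 + 0 = 18$)
$T{\left(M \right)} = - 72 M$ ($T{\left(M \right)} = - 36 \cdot 2 M = - 72 M$)
$b \left(T{\left(f \right)} + Y\right) = \frac{1117 \left(\left(-72\right) 18 + 52429\right)}{2} = \frac{1117 \left(-1296 + 52429\right)}{2} = \frac{1117}{2} \cdot 51133 = \frac{57115561}{2}$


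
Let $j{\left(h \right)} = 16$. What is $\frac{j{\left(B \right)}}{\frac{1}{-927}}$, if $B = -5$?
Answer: $-14832$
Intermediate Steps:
$\frac{j{\left(B \right)}}{\frac{1}{-927}} = \frac{16}{\frac{1}{-927}} = \frac{16}{- \frac{1}{927}} = 16 \left(-927\right) = -14832$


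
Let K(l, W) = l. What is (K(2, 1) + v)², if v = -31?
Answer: 841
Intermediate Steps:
(K(2, 1) + v)² = (2 - 31)² = (-29)² = 841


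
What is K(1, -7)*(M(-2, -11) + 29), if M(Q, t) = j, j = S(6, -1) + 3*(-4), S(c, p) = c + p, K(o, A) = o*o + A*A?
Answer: 1100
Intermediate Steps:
K(o, A) = A**2 + o**2 (K(o, A) = o**2 + A**2 = A**2 + o**2)
j = -7 (j = (6 - 1) + 3*(-4) = 5 - 12 = -7)
M(Q, t) = -7
K(1, -7)*(M(-2, -11) + 29) = ((-7)**2 + 1**2)*(-7 + 29) = (49 + 1)*22 = 50*22 = 1100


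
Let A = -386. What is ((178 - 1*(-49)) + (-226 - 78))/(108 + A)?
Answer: 77/278 ≈ 0.27698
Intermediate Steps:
((178 - 1*(-49)) + (-226 - 78))/(108 + A) = ((178 - 1*(-49)) + (-226 - 78))/(108 - 386) = ((178 + 49) - 304)/(-278) = (227 - 304)*(-1/278) = -77*(-1/278) = 77/278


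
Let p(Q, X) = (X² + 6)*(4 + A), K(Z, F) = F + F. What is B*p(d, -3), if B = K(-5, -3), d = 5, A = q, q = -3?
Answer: -90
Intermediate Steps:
A = -3
K(Z, F) = 2*F
B = -6 (B = 2*(-3) = -6)
p(Q, X) = 6 + X² (p(Q, X) = (X² + 6)*(4 - 3) = (6 + X²)*1 = 6 + X²)
B*p(d, -3) = -6*(6 + (-3)²) = -6*(6 + 9) = -6*15 = -90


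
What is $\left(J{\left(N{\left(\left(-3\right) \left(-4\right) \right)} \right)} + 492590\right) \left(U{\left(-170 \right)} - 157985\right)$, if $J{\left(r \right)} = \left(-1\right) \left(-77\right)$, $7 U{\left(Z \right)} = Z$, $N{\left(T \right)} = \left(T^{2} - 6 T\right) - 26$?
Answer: $-77845960765$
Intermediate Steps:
$N{\left(T \right)} = -26 + T^{2} - 6 T$
$U{\left(Z \right)} = \frac{Z}{7}$
$J{\left(r \right)} = 77$
$\left(J{\left(N{\left(\left(-3\right) \left(-4\right) \right)} \right)} + 492590\right) \left(U{\left(-170 \right)} - 157985\right) = \left(77 + 492590\right) \left(\frac{1}{7} \left(-170\right) - 157985\right) = 492667 \left(- \frac{170}{7} - 157985\right) = 492667 \left(- \frac{1106065}{7}\right) = -77845960765$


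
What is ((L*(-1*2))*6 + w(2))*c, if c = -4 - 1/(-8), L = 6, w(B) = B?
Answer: 1085/4 ≈ 271.25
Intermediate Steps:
c = -31/8 (c = -4 - 1*(-⅛) = -4 + ⅛ = -31/8 ≈ -3.8750)
((L*(-1*2))*6 + w(2))*c = ((6*(-1*2))*6 + 2)*(-31/8) = ((6*(-2))*6 + 2)*(-31/8) = (-12*6 + 2)*(-31/8) = (-72 + 2)*(-31/8) = -70*(-31/8) = 1085/4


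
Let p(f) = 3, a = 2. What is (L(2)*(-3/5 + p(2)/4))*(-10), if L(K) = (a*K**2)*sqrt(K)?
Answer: -12*sqrt(2) ≈ -16.971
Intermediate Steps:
L(K) = 2*K**(5/2) (L(K) = (2*K**2)*sqrt(K) = 2*K**(5/2))
(L(2)*(-3/5 + p(2)/4))*(-10) = ((2*2**(5/2))*(-3/5 + 3/4))*(-10) = ((2*(4*sqrt(2)))*(-3*1/5 + 3*(1/4)))*(-10) = ((8*sqrt(2))*(-3/5 + 3/4))*(-10) = ((8*sqrt(2))*(3/20))*(-10) = (6*sqrt(2)/5)*(-10) = -12*sqrt(2)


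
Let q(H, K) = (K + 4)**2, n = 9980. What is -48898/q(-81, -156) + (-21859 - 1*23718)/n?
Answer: -192626631/28822240 ≈ -6.6833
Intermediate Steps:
q(H, K) = (4 + K)**2
-48898/q(-81, -156) + (-21859 - 1*23718)/n = -48898/(4 - 156)**2 + (-21859 - 1*23718)/9980 = -48898/((-152)**2) + (-21859 - 23718)*(1/9980) = -48898/23104 - 45577*1/9980 = -48898*1/23104 - 45577/9980 = -24449/11552 - 45577/9980 = -192626631/28822240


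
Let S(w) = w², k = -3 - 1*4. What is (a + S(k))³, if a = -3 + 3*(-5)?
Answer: 29791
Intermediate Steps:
k = -7 (k = -3 - 4 = -7)
a = -18 (a = -3 - 15 = -18)
(a + S(k))³ = (-18 + (-7)²)³ = (-18 + 49)³ = 31³ = 29791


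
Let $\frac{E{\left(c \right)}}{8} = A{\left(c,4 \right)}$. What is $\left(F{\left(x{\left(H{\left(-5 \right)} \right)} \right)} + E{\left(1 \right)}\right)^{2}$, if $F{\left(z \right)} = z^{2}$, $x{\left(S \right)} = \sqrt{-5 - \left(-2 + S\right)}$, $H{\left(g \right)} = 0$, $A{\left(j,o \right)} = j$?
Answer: $25$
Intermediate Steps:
$E{\left(c \right)} = 8 c$
$x{\left(S \right)} = \sqrt{-3 - S}$
$\left(F{\left(x{\left(H{\left(-5 \right)} \right)} \right)} + E{\left(1 \right)}\right)^{2} = \left(\left(\sqrt{-3 - 0}\right)^{2} + 8 \cdot 1\right)^{2} = \left(\left(\sqrt{-3 + 0}\right)^{2} + 8\right)^{2} = \left(\left(\sqrt{-3}\right)^{2} + 8\right)^{2} = \left(\left(i \sqrt{3}\right)^{2} + 8\right)^{2} = \left(-3 + 8\right)^{2} = 5^{2} = 25$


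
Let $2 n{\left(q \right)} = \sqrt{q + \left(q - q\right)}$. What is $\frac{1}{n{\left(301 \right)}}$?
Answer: $\frac{2 \sqrt{301}}{301} \approx 0.11528$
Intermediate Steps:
$n{\left(q \right)} = \frac{\sqrt{q}}{2}$ ($n{\left(q \right)} = \frac{\sqrt{q + \left(q - q\right)}}{2} = \frac{\sqrt{q + 0}}{2} = \frac{\sqrt{q}}{2}$)
$\frac{1}{n{\left(301 \right)}} = \frac{1}{\frac{1}{2} \sqrt{301}} = \frac{2 \sqrt{301}}{301}$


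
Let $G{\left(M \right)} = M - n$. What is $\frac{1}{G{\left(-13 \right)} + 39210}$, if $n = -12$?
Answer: $\frac{1}{39209} \approx 2.5504 \cdot 10^{-5}$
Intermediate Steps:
$G{\left(M \right)} = 12 + M$ ($G{\left(M \right)} = M - -12 = M + 12 = 12 + M$)
$\frac{1}{G{\left(-13 \right)} + 39210} = \frac{1}{\left(12 - 13\right) + 39210} = \frac{1}{-1 + 39210} = \frac{1}{39209}$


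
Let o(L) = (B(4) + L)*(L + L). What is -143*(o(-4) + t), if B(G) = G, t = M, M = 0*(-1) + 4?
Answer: -572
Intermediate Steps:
M = 4 (M = 0 + 4 = 4)
t = 4
o(L) = 2*L*(4 + L) (o(L) = (4 + L)*(L + L) = (4 + L)*(2*L) = 2*L*(4 + L))
-143*(o(-4) + t) = -143*(2*(-4)*(4 - 4) + 4) = -143*(2*(-4)*0 + 4) = -143*(0 + 4) = -143*4 = -572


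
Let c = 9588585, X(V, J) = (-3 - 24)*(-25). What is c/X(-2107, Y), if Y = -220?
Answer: 639239/45 ≈ 14205.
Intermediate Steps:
X(V, J) = 675 (X(V, J) = -27*(-25) = 675)
c/X(-2107, Y) = 9588585/675 = 9588585*(1/675) = 639239/45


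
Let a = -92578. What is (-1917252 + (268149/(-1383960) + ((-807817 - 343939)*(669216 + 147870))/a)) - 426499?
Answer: 167021806727429393/21354041480 ≈ 7.8216e+6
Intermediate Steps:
(-1917252 + (268149/(-1383960) + ((-807817 - 343939)*(669216 + 147870))/a)) - 426499 = (-1917252 + (268149/(-1383960) + ((-807817 - 343939)*(669216 + 147870))/(-92578))) - 426499 = (-1917252 + (268149*(-1/1383960) - 1151756*817086*(-1/92578))) - 426499 = (-1917252 + (-89383/461320 - 941083703016*(-1/92578))) - 426499 = (-1917252 + (-89383/461320 + 470541851508/46289)) - 426499 = (-1917252 + 217070362800220873/21354041480) - 426499 = 176129284064607913/21354041480 - 426499 = 167021806727429393/21354041480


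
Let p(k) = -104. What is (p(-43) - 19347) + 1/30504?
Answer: -593333303/30504 ≈ -19451.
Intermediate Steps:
(p(-43) - 19347) + 1/30504 = (-104 - 19347) + 1/30504 = -19451 + 1/30504 = -593333303/30504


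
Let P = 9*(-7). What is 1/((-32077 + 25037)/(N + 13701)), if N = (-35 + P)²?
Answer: -4661/1408 ≈ -3.3104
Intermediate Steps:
P = -63
N = 9604 (N = (-35 - 63)² = (-98)² = 9604)
1/((-32077 + 25037)/(N + 13701)) = 1/((-32077 + 25037)/(9604 + 13701)) = 1/(-7040/23305) = 1/(-7040*1/23305) = 1/(-1408/4661) = -4661/1408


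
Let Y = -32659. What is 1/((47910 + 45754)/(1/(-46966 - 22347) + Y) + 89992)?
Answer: 565923317/50926948110256 ≈ 1.1112e-5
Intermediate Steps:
1/((47910 + 45754)/(1/(-46966 - 22347) + Y) + 89992) = 1/((47910 + 45754)/(1/(-46966 - 22347) - 32659) + 89992) = 1/(93664/(1/(-69313) - 32659) + 89992) = 1/(93664/(-1/69313 - 32659) + 89992) = 1/(93664/(-2263693268/69313) + 89992) = 1/(93664*(-69313/2263693268) + 89992) = 1/(-1623033208/565923317 + 89992) = 1/(50926948110256/565923317) = 565923317/50926948110256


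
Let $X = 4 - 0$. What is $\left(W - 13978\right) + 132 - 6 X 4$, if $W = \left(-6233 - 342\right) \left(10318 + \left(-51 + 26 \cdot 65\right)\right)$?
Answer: $-78643925$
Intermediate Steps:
$X = 4$ ($X = 4 + 0 = 4$)
$W = -78617275$ ($W = - 6575 \left(10318 + \left(-51 + 1690\right)\right) = - 6575 \left(10318 + 1639\right) = \left(-6575\right) 11957 = -78617275$)
$\left(W - 13978\right) + 132 - 6 X 4 = \left(-78617275 - 13978\right) + 132 \left(-6\right) 4 \cdot 4 = -78631253 + 132 \left(\left(-24\right) 4\right) = -78631253 + 132 \left(-96\right) = -78631253 - 12672 = -78643925$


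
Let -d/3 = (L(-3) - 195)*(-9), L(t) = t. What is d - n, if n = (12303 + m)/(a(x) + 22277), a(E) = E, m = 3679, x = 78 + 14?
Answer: -119600656/22369 ≈ -5346.7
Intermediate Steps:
x = 92
d = -5346 (d = -3*(-3 - 195)*(-9) = -(-594)*(-9) = -3*1782 = -5346)
n = 15982/22369 (n = (12303 + 3679)/(92 + 22277) = 15982/22369 ≈ 0.71447)
d - n = -5346 - 1*15982/22369 = -5346 - 15982/22369 = -119600656/22369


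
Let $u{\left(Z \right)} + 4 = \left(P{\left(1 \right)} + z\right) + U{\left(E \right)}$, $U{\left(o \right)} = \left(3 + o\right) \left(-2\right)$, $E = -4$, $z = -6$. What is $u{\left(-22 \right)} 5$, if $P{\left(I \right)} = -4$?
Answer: $-60$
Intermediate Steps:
$U{\left(o \right)} = -6 - 2 o$
$u{\left(Z \right)} = -12$ ($u{\left(Z \right)} = -4 - 8 = -12$)
$u{\left(-22 \right)} 5 = \left(-12\right) 5 = -60$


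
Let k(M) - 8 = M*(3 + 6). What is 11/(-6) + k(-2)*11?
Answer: -671/6 ≈ -111.83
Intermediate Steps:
k(M) = 8 + 9*M (k(M) = 8 + M*(3 + 6) = 8 + M*9 = 8 + 9*M)
11/(-6) + k(-2)*11 = 11/(-6) + (8 + 9*(-2))*11 = 11*(-⅙) + (8 - 18)*11 = -11/6 - 10*11 = -11/6 - 110 = -671/6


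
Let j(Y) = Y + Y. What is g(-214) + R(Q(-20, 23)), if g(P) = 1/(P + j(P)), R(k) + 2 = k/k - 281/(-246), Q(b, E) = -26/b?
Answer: 1852/13161 ≈ 0.14072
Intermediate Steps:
j(Y) = 2*Y
R(k) = 35/246 (R(k) = -2 + (k/k - 281/(-246)) = -2 + (1 - 281*(-1/246)) = -2 + (1 + 281/246) = -2 + 527/246 = 35/246)
g(P) = 1/(3*P) (g(P) = 1/(P + 2*P) = 1/(3*P))
g(-214) + R(Q(-20, 23)) = (⅓)/(-214) + 35/246 = (⅓)*(-1/214) + 35/246 = -1/642 + 35/246 = 1852/13161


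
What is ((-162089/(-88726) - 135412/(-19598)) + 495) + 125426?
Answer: 109486596256821/869426074 ≈ 1.2593e+5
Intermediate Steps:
((-162089/(-88726) - 135412/(-19598)) + 495) + 125426 = ((-162089*(-1/88726) - 135412*(-1/19598)) + 495) + 125426 = ((162089/88726 + 67706/9799) + 495) + 125426 = (7595592667/869426074 + 495) + 125426 = 437961499297/869426074 + 125426 = 109486596256821/869426074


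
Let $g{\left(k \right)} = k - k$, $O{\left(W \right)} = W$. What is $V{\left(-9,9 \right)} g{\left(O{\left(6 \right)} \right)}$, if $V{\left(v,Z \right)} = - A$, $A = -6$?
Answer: $0$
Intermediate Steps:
$V{\left(v,Z \right)} = 6$ ($V{\left(v,Z \right)} = \left(-1\right) \left(-6\right) = 6$)
$g{\left(k \right)} = 0$
$V{\left(-9,9 \right)} g{\left(O{\left(6 \right)} \right)} = 6 \cdot 0 = 0$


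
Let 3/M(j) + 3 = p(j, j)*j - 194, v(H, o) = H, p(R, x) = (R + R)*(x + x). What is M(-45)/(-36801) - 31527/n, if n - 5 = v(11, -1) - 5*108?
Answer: 141043541047697/2344238763876 ≈ 60.166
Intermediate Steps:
p(R, x) = 4*R*x (p(R, x) = (2*R)*(2*x) = 4*R*x)
n = -524 (n = 5 + (11 - 5*108) = 5 + (11 - 540) = 5 - 529 = -524)
M(j) = 3/(-197 + 4*j**3) (M(j) = 3/(-3 + ((4*j*j)*j - 194)) = 3/(-3 + ((4*j**2)*j - 194)) = 3/(-3 + (4*j**3 - 194)) = 3/(-3 + (-194 + 4*j**3)) = 3/(-197 + 4*j**3))
M(-45)/(-36801) - 31527/n = (3/(-197 + 4*(-45)**3))/(-36801) - 31527/(-524) = (3/(-197 + 4*(-91125)))*(-1/36801) - 31527*(-1/524) = (3/(-197 - 364500))*(-1/36801) + 31527/524 = (3/(-364697))*(-1/36801) + 31527/524 = (3*(-1/364697))*(-1/36801) + 31527/524 = -3/364697*(-1/36801) + 31527/524 = 1/4473738099 + 31527/524 = 141043541047697/2344238763876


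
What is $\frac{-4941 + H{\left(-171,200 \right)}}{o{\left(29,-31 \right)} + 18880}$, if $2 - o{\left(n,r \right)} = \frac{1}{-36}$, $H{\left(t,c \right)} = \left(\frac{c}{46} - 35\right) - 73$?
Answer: $- \frac{4176972}{15634319} \approx -0.26717$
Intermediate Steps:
$H{\left(t,c \right)} = -108 + \frac{c}{46}$ ($H{\left(t,c \right)} = \left(c \frac{1}{46} - 35\right) - 73 = \left(\frac{c}{46} - 35\right) - 73 = \left(-35 + \frac{c}{46}\right) - 73 = -108 + \frac{c}{46}$)
$o{\left(n,r \right)} = \frac{73}{36}$ ($o{\left(n,r \right)} = 2 - \frac{1}{-36} = 2 - - \frac{1}{36} = 2 + \frac{1}{36} = \frac{73}{36}$)
$\frac{-4941 + H{\left(-171,200 \right)}}{o{\left(29,-31 \right)} + 18880} = \frac{-4941 + \left(-108 + \frac{1}{46} \cdot 200\right)}{\frac{73}{36} + 18880} = \frac{-4941 + \left(-108 + \frac{100}{23}\right)}{\frac{679753}{36}} = \left(-4941 - \frac{2384}{23}\right) \frac{36}{679753} = \left(- \frac{116027}{23}\right) \frac{36}{679753} = - \frac{4176972}{15634319}$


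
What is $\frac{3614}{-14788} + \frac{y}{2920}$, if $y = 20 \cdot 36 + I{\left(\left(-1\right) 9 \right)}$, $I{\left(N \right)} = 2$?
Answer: $\frac{15507}{5397620} \approx 0.0028729$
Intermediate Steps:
$y = 722$ ($y = 20 \cdot 36 + 2 = 720 + 2 = 722$)
$\frac{3614}{-14788} + \frac{y}{2920} = \frac{3614}{-14788} + \frac{722}{2920} = 3614 \left(- \frac{1}{14788}\right) + 722 \cdot \frac{1}{2920} = - \frac{1807}{7394} + \frac{361}{1460} = \frac{15507}{5397620}$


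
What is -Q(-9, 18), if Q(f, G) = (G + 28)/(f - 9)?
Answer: 23/9 ≈ 2.5556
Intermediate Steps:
Q(f, G) = (28 + G)/(-9 + f)
-Q(-9, 18) = -(28 + 18)/(-9 - 9) = -46/(-18) = -(-1)*46/18 = -1*(-23/9) = 23/9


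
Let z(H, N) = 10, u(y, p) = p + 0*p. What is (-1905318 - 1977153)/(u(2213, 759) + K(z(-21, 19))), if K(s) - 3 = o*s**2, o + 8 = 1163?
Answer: -1294157/38754 ≈ -33.394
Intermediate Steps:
o = 1155 (o = -8 + 1163 = 1155)
u(y, p) = p (u(y, p) = p + 0 = p)
K(s) = 3 + 1155*s**2
(-1905318 - 1977153)/(u(2213, 759) + K(z(-21, 19))) = (-1905318 - 1977153)/(759 + (3 + 1155*10**2)) = -3882471/(759 + (3 + 1155*100)) = -3882471/(759 + (3 + 115500)) = -3882471/(759 + 115503) = -3882471/116262 = -3882471*1/116262 = -1294157/38754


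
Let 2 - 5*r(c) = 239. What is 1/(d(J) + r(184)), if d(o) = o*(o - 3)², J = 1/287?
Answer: -118199515/5598959011 ≈ -0.021111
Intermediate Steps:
r(c) = -237/5 (r(c) = ⅖ - ⅕*239 = ⅖ - 239/5 = -237/5)
J = 1/287 ≈ 0.0034843
d(o) = o*(-3 + o)²
1/(d(J) + r(184)) = 1/((-3 + 1/287)²/287 - 237/5) = 1/((-860/287)²/287 - 237/5) = 1/((1/287)*(739600/82369) - 237/5) = 1/(739600/23639903 - 237/5) = 1/(-5598959011/118199515) = -118199515/5598959011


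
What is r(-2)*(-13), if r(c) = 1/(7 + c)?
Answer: -13/5 ≈ -2.6000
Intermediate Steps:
r(-2)*(-13) = -13/(7 - 2) = -13/5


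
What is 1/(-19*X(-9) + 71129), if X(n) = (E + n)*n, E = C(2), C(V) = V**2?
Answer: 1/70274 ≈ 1.4230e-5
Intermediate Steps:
E = 4 (E = 2**2 = 4)
X(n) = n*(4 + n) (X(n) = (4 + n)*n = n*(4 + n))
1/(-19*X(-9) + 71129) = 1/(-(-171)*(4 - 9) + 71129) = 1/(-(-171)*(-5) + 71129) = 1/(-19*45 + 71129) = 1/(-855 + 71129) = 1/70274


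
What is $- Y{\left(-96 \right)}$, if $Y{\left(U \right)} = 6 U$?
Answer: $576$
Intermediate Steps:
$- Y{\left(-96 \right)} = - 6 \left(-96\right) = \left(-1\right) \left(-576\right) = 576$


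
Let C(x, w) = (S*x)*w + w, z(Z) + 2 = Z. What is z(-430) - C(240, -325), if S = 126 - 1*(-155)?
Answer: 21917893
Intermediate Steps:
z(Z) = -2 + Z
S = 281 (S = 126 + 155 = 281)
C(x, w) = w + 281*w*x (C(x, w) = (281*x)*w + w = 281*w*x + w = w + 281*w*x)
z(-430) - C(240, -325) = (-2 - 430) - (-325)*(1 + 281*240) = -432 - (-325)*(1 + 67440) = -432 - (-325)*67441 = -432 - 1*(-21918325) = -432 + 21918325 = 21917893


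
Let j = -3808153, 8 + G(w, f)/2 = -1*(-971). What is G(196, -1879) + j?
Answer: -3806227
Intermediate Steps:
G(w, f) = 1926 (G(w, f) = -16 + 2*(-1*(-971)) = -16 + 2*971 = -16 + 1942 = 1926)
G(196, -1879) + j = 1926 - 3808153 = -3806227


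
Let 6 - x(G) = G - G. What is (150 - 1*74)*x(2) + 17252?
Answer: 17708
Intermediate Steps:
x(G) = 6 (x(G) = 6 - (G - G) = 6 - 1*0 = 6 + 0 = 6)
(150 - 1*74)*x(2) + 17252 = (150 - 1*74)*6 + 17252 = (150 - 74)*6 + 17252 = 76*6 + 17252 = 456 + 17252 = 17708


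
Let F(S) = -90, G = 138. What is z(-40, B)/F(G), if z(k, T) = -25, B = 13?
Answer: 5/18 ≈ 0.27778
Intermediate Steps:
z(-40, B)/F(G) = -25/(-90) = -25*(-1/90) = 5/18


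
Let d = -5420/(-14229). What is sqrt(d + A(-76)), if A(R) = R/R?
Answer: 7*sqrt(633981)/4743 ≈ 1.1751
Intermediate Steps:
A(R) = 1
d = 5420/14229 (d = -5420*(-1/14229) = 5420/14229 ≈ 0.38091)
sqrt(d + A(-76)) = sqrt(5420/14229 + 1) = sqrt(19649/14229) = 7*sqrt(633981)/4743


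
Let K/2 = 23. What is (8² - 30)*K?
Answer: 1564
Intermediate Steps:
K = 46 (K = 2*23 = 46)
(8² - 30)*K = (8² - 30)*46 = (64 - 30)*46 = 34*46 = 1564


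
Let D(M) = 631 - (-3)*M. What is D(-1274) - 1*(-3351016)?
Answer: 3347825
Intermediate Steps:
D(M) = 631 + 3*M
D(-1274) - 1*(-3351016) = (631 + 3*(-1274)) - 1*(-3351016) = (631 - 3822) + 3351016 = -3191 + 3351016 = 3347825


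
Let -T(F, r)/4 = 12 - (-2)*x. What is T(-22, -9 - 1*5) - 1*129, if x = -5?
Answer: -137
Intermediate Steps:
T(F, r) = -8 (T(F, r) = -4*(12 - (-2)*(-5)) = -4*(12 - 1*10) = -4*(12 - 10) = -4*2 = -8)
T(-22, -9 - 1*5) - 1*129 = -8 - 1*129 = -8 - 129 = -137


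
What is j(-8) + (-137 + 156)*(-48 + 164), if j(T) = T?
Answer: 2196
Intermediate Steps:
j(-8) + (-137 + 156)*(-48 + 164) = -8 + (-137 + 156)*(-48 + 164) = -8 + 19*116 = -8 + 2204 = 2196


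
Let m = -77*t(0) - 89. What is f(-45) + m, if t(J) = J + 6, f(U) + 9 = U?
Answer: -605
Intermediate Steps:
f(U) = -9 + U
t(J) = 6 + J
m = -551 (m = -77*(6 + 0) - 89 = -77*6 - 89 = -462 - 89 = -551)
f(-45) + m = (-9 - 45) - 551 = -54 - 551 = -605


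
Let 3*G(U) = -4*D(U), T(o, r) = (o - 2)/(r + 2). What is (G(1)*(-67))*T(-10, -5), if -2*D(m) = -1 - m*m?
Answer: 1072/3 ≈ 357.33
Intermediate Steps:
D(m) = ½ + m²/2 (D(m) = -(-1 - m*m)/2 = -(-1 - m²)/2 = ½ + m²/2)
T(o, r) = (-2 + o)/(2 + r)
G(U) = -⅔ - 2*U²/3 (G(U) = (-4*(½ + U²/2))/3 = (-2 - 2*U²)/3 = -⅔ - 2*U²/3)
(G(1)*(-67))*T(-10, -5) = ((-⅔ - ⅔*1²)*(-67))*((-2 - 10)/(2 - 5)) = ((-⅔ - ⅔*1)*(-67))*(-12/(-3)) = ((-⅔ - ⅔)*(-67))*(-⅓*(-12)) = -4/3*(-67)*4 = (268/3)*4 = 1072/3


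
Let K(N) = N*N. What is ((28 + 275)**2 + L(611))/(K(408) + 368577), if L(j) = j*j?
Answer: 465130/535041 ≈ 0.86934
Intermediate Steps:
K(N) = N**2
L(j) = j**2
((28 + 275)**2 + L(611))/(K(408) + 368577) = ((28 + 275)**2 + 611**2)/(408**2 + 368577) = (303**2 + 373321)/(166464 + 368577) = (91809 + 373321)/535041 = 465130*(1/535041) = 465130/535041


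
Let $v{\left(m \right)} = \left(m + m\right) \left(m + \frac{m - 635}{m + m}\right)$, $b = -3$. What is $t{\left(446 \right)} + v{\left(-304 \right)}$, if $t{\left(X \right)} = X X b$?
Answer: $-412855$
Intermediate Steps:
$v{\left(m \right)} = 2 m \left(m + \frac{-635 + m}{2 m}\right)$
$t{\left(X \right)} = - 3 X^{2}$ ($t{\left(X \right)} = X X \left(-3\right) = X^{2} \left(-3\right) = - 3 X^{2}$)
$t{\left(446 \right)} + v{\left(-304 \right)} = - 3 \cdot 446^{2} - \left(939 - 184832\right) = \left(-3\right) 198916 - -183893 = -596748 - -183893 = -596748 + 183893 = -412855$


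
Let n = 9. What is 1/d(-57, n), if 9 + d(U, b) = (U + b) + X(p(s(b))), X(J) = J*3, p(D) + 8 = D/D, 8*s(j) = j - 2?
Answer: -1/78 ≈ -0.012821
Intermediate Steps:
s(j) = -¼ + j/8 (s(j) = (j - 2)/8 = (-2 + j)/8 = -¼ + j/8)
p(D) = -7 (p(D) = -8 + D/D = -8 + 1 = -7)
X(J) = 3*J
d(U, b) = -30 + U + b (d(U, b) = -9 + ((U + b) + 3*(-7)) = -9 + ((U + b) - 21) = -9 + (-21 + U + b) = -30 + U + b)
1/d(-57, n) = 1/(-30 - 57 + 9) = 1/(-78) = -1/78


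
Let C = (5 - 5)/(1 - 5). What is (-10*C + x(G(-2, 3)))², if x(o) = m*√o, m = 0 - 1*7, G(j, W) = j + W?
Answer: 49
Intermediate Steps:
G(j, W) = W + j
m = -7 (m = 0 - 7 = -7)
x(o) = -7*√o
C = 0 (C = 0/(-4) = 0*(-¼) = 0)
(-10*C + x(G(-2, 3)))² = (-10*0 - 7*√(3 - 2))² = (0 - 7*√1)² = (0 - 7*1)² = (0 - 7)² = (-7)² = 49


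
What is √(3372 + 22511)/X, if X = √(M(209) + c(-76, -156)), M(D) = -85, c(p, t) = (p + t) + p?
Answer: -I*√10172019/393 ≈ -8.1154*I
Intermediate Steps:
c(p, t) = t + 2*p
X = I*√393 (X = √(-85 + (-156 + 2*(-76))) = √(-85 + (-156 - 152)) = √(-85 - 308) = √(-393) = I*√393 ≈ 19.824*I)
√(3372 + 22511)/X = √(3372 + 22511)/((I*√393)) = √25883*(-I*√393/393) = -I*√10172019/393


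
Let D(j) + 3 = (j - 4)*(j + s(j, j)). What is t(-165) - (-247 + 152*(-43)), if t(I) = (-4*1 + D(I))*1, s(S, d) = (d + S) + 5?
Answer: 89586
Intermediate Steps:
s(S, d) = 5 + S + d (s(S, d) = (S + d) + 5 = 5 + S + d)
D(j) = -3 + (-4 + j)*(5 + 3*j) (D(j) = -3 + (j - 4)*(j + (5 + j + j)) = -3 + (-4 + j)*(j + (5 + 2*j)) = -3 + (-4 + j)*(5 + 3*j))
t(I) = -27 - 7*I + 3*I² (t(I) = (-4*1 + (-23 - 7*I + 3*I²))*1 = (-4 + (-23 - 7*I + 3*I²))*1 = (-27 - 7*I + 3*I²)*1 = -27 - 7*I + 3*I²)
t(-165) - (-247 + 152*(-43)) = (-27 - 7*(-165) + 3*(-165)²) - (-247 + 152*(-43)) = (-27 + 1155 + 3*27225) - (-247 - 6536) = (-27 + 1155 + 81675) - 1*(-6783) = 82803 + 6783 = 89586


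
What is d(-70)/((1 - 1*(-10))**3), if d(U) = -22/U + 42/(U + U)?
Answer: 1/93170 ≈ 1.0733e-5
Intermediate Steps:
d(U) = -1/U (d(U) = -22/U + 42/((2*U)) = -22/U + 42*(1/(2*U)) = -22/U + 21/U = -1/U)
d(-70)/((1 - 1*(-10))**3) = (-1/(-70))/((1 - 1*(-10))**3) = (-1*(-1/70))/((1 + 10)**3) = 1/(70*(11**3)) = (1/70)/1331 = (1/70)*(1/1331) = 1/93170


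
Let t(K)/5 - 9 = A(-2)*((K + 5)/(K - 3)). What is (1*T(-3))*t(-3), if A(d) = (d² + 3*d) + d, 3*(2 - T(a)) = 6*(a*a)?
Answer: -2480/3 ≈ -826.67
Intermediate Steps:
T(a) = 2 - 2*a² (T(a) = 2 - 2*a*a = 2 - 2*a²)
A(d) = d² + 4*d
t(K) = 45 - 20*(5 + K)/(-3 + K) (t(K) = 45 + 5*((-2*(4 - 2))*((K + 5)/(K - 3))) = 45 + 5*((-2*2)*((5 + K)/(-3 + K))) = 45 + 5*(-4*(5 + K)/(-3 + K)) = 45 - 20*(5 + K)/(-3 + K))
(1*T(-3))*t(-3) = (1*(2 - 2*(-3)²))*(5*(-47 + 5*(-3))/(-3 - 3)) = (1*(2 - 2*9))*(5*(-47 - 15)/(-6)) = (1*(2 - 18))*(5*(-⅙)*(-62)) = (1*(-16))*(155/3) = -16*155/3 = -2480/3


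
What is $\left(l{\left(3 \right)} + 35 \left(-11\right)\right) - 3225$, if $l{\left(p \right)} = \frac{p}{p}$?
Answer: $-3609$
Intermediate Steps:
$l{\left(p \right)} = 1$
$\left(l{\left(3 \right)} + 35 \left(-11\right)\right) - 3225 = \left(1 + 35 \left(-11\right)\right) - 3225 = \left(1 - 385\right) - 3225 = -384 - 3225 = -3609$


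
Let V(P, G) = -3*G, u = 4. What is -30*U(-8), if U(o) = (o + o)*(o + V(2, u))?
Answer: -9600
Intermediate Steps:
U(o) = 2*o*(-12 + o) (U(o) = (o + o)*(o - 3*4) = (2*o)*(o - 12) = (2*o)*(-12 + o) = 2*o*(-12 + o))
-30*U(-8) = -60*(-8)*(-12 - 8) = -60*(-8)*(-20) = -30*320 = -9600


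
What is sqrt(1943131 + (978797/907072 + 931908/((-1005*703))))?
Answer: sqrt(1385497795559974837764652345)/26702498920 ≈ 1394.0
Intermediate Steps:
sqrt(1943131 + (978797/907072 + 931908/((-1005*703)))) = sqrt(1943131 + (978797*(1/907072) + 931908/(-706515))) = sqrt(1943131 + (978797/907072 + 931908*(-1/706515))) = sqrt(1943131 + (978797/907072 - 310636/235505)) = sqrt(1943131 - 51257630307/213619991360) = sqrt(415091576173717853/213619991360) = sqrt(1385497795559974837764652345)/26702498920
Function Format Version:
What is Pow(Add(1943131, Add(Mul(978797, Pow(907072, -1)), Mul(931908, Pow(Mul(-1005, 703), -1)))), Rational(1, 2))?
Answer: Mul(Rational(1, 26702498920), Pow(1385497795559974837764652345, Rational(1, 2))) ≈ 1394.0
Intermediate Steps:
Pow(Add(1943131, Add(Mul(978797, Pow(907072, -1)), Mul(931908, Pow(Mul(-1005, 703), -1)))), Rational(1, 2)) = Pow(Add(1943131, Add(Mul(978797, Rational(1, 907072)), Mul(931908, Pow(-706515, -1)))), Rational(1, 2)) = Pow(Add(1943131, Add(Rational(978797, 907072), Mul(931908, Rational(-1, 706515)))), Rational(1, 2)) = Pow(Add(1943131, Add(Rational(978797, 907072), Rational(-310636, 235505))), Rational(1, 2)) = Pow(Add(1943131, Rational(-51257630307, 213619991360)), Rational(1, 2)) = Pow(Rational(415091576173717853, 213619991360), Rational(1, 2)) = Mul(Rational(1, 26702498920), Pow(1385497795559974837764652345, Rational(1, 2)))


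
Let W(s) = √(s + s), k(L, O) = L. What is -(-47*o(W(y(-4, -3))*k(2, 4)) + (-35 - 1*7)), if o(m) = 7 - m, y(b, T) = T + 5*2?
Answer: 371 - 94*√14 ≈ 19.284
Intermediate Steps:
y(b, T) = 10 + T (y(b, T) = T + 10 = 10 + T)
W(s) = √2*√s (W(s) = √(2*s) = √2*√s)
-(-47*o(W(y(-4, -3))*k(2, 4)) + (-35 - 1*7)) = -(-47*(7 - √2*√(10 - 3)*2) + (-35 - 1*7)) = -(-47*(7 - √2*√7*2) + (-35 - 7)) = -(-47*(7 - √14*2) - 42) = -(-47*(7 - 2*√14) - 42) = -((-329 + 94*√14) - 42) = -(-371 + 94*√14) = 371 - 94*√14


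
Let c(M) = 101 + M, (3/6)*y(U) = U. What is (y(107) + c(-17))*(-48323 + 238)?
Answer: -14329330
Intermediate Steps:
y(U) = 2*U
(y(107) + c(-17))*(-48323 + 238) = (2*107 + (101 - 17))*(-48323 + 238) = (214 + 84)*(-48085) = 298*(-48085) = -14329330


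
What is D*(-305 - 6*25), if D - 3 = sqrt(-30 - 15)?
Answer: -1365 - 1365*I*sqrt(5) ≈ -1365.0 - 3052.2*I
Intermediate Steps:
D = 3 + 3*I*sqrt(5) (D = 3 + sqrt(-30 - 15) = 3 + sqrt(-45) = 3 + 3*I*sqrt(5) ≈ 3.0 + 6.7082*I)
D*(-305 - 6*25) = (3 + 3*I*sqrt(5))*(-305 - 6*25) = (3 + 3*I*sqrt(5))*(-305 - 150) = (3 + 3*I*sqrt(5))*(-455) = -1365 - 1365*I*sqrt(5)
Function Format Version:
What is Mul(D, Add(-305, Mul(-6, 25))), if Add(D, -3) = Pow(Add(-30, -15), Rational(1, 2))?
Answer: Add(-1365, Mul(-1365, I, Pow(5, Rational(1, 2)))) ≈ Add(-1365.0, Mul(-3052.2, I))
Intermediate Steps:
D = Add(3, Mul(3, I, Pow(5, Rational(1, 2)))) (D = Add(3, Pow(Add(-30, -15), Rational(1, 2))) = Add(3, Pow(-45, Rational(1, 2))) = Add(3, Mul(3, I, Pow(5, Rational(1, 2)))) ≈ Add(3.0000, Mul(6.7082, I)))
Mul(D, Add(-305, Mul(-6, 25))) = Mul(Add(3, Mul(3, I, Pow(5, Rational(1, 2)))), Add(-305, Mul(-6, 25))) = Mul(Add(3, Mul(3, I, Pow(5, Rational(1, 2)))), Add(-305, -150)) = Mul(Add(3, Mul(3, I, Pow(5, Rational(1, 2)))), -455) = Add(-1365, Mul(-1365, I, Pow(5, Rational(1, 2))))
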